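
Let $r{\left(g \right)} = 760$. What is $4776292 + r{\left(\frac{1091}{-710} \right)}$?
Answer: $4777052$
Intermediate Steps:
$4776292 + r{\left(\frac{1091}{-710} \right)} = 4776292 + 760 = 4777052$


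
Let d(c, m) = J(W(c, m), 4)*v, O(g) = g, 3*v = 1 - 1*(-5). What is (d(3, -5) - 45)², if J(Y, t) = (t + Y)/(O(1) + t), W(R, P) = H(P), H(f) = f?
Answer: 51529/25 ≈ 2061.2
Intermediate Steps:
v = 2 (v = (1 - 1*(-5))/3 = (1 + 5)/3 = (⅓)*6 = 2)
W(R, P) = P
J(Y, t) = (Y + t)/(1 + t) (J(Y, t) = (t + Y)/(1 + t) = (Y + t)/(1 + t))
d(c, m) = 8/5 + 2*m/5 (d(c, m) = ((m + 4)/(1 + 4))*2 = ((4 + m)/5)*2 = (⅘ + m/5)*2 = 8/5 + 2*m/5)
(d(3, -5) - 45)² = ((8/5 + (⅖)*(-5)) - 45)² = ((8/5 - 2) - 45)² = (-⅖ - 45)² = (-227/5)² = 51529/25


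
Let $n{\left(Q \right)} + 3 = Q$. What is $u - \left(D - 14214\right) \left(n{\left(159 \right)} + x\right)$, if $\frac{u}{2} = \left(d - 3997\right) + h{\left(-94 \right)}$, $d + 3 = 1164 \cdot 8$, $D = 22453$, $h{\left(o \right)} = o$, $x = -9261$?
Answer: $75026531$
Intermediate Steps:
$n{\left(Q \right)} = -3 + Q$
$d = 9309$ ($d = -3 + 1164 \cdot 8 = -3 + 9312 = 9309$)
$u = 10436$ ($u = 2 \left(\left(9309 - 3997\right) - 94\right) = 2 \left(5312 - 94\right) = 2 \cdot 5218 = 10436$)
$u - \left(D - 14214\right) \left(n{\left(159 \right)} + x\right) = 10436 - \left(22453 - 14214\right) \left(\left(-3 + 159\right) - 9261\right) = 10436 - 8239 \left(156 - 9261\right) = 10436 - 8239 \left(-9105\right) = 10436 - -75016095 = 10436 + 75016095 = 75026531$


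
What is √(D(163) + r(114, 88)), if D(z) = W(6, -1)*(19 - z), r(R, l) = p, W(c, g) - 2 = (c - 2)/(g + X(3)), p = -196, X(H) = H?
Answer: 2*I*√193 ≈ 27.785*I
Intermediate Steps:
W(c, g) = 2 + (-2 + c)/(3 + g) (W(c, g) = 2 + (c - 2)/(g + 3) = 2 + (-2 + c)/(3 + g))
r(R, l) = -196
D(z) = 76 - 4*z (D(z) = ((4 + 6 + 2*(-1))/(3 - 1))*(19 - z) = ((4 + 6 - 2)/2)*(19 - z) = ((½)*8)*(19 - z) = 4*(19 - z) = 76 - 4*z)
√(D(163) + r(114, 88)) = √((76 - 4*163) - 196) = √((76 - 652) - 196) = √(-576 - 196) = √(-772) = 2*I*√193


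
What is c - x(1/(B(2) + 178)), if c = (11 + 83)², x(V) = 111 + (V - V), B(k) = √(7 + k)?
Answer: 8725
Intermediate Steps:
x(V) = 111 (x(V) = 111 + 0 = 111)
c = 8836 (c = 94² = 8836)
c - x(1/(B(2) + 178)) = 8836 - 1*111 = 8836 - 111 = 8725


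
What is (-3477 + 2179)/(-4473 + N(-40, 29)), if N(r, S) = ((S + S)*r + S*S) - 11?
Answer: 1298/5963 ≈ 0.21768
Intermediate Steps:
N(r, S) = -11 + S² + 2*S*r (N(r, S) = ((2*S)*r + S²) - 11 = (2*S*r + S²) - 11 = (S² + 2*S*r) - 11 = -11 + S² + 2*S*r)
(-3477 + 2179)/(-4473 + N(-40, 29)) = (-3477 + 2179)/(-4473 + (-11 + 29² + 2*29*(-40))) = -1298/(-4473 + (-11 + 841 - 2320)) = -1298/(-4473 - 1490) = -1298/(-5963) = -1298*(-1/5963) = 1298/5963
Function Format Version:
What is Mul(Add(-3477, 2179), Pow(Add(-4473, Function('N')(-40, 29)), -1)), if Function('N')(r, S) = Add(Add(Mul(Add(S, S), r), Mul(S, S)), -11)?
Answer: Rational(1298, 5963) ≈ 0.21768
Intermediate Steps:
Function('N')(r, S) = Add(-11, Pow(S, 2), Mul(2, S, r)) (Function('N')(r, S) = Add(Add(Mul(Mul(2, S), r), Pow(S, 2)), -11) = Add(Add(Mul(2, S, r), Pow(S, 2)), -11) = Add(Add(Pow(S, 2), Mul(2, S, r)), -11) = Add(-11, Pow(S, 2), Mul(2, S, r)))
Mul(Add(-3477, 2179), Pow(Add(-4473, Function('N')(-40, 29)), -1)) = Mul(Add(-3477, 2179), Pow(Add(-4473, Add(-11, Pow(29, 2), Mul(2, 29, -40))), -1)) = Mul(-1298, Pow(Add(-4473, Add(-11, 841, -2320)), -1)) = Mul(-1298, Pow(Add(-4473, -1490), -1)) = Mul(-1298, Pow(-5963, -1)) = Mul(-1298, Rational(-1, 5963)) = Rational(1298, 5963)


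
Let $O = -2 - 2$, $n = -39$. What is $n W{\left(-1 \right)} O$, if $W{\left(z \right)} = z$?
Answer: $-156$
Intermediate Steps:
$O = -4$ ($O = -2 - 2 = -4$)
$n W{\left(-1 \right)} O = \left(-39\right) \left(-1\right) \left(-4\right) = 39 \left(-4\right) = -156$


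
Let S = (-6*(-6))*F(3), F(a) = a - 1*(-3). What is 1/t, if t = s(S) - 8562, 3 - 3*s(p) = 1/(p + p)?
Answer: -1296/11095057 ≈ -0.00011681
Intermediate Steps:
F(a) = 3 + a (F(a) = a + 3 = 3 + a)
S = 216 (S = (-6*(-6))*(3 + 3) = 36*6 = 216)
s(p) = 1 - 1/(6*p) (s(p) = 1 - 1/(3*(p + p)) = 1 - 1/(2*p)/3 = 1 - 1/(6*p))
t = -11095057/1296 (t = (-⅙ + 216)/216 - 8562 = (1/216)*(1295/6) - 8562 = 1295/1296 - 8562 = -11095057/1296 ≈ -8561.0)
1/t = 1/(-11095057/1296) = -1296/11095057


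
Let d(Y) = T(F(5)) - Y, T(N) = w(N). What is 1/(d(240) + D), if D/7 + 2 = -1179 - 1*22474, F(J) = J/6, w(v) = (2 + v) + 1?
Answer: -6/994927 ≈ -6.0306e-6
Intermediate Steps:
w(v) = 3 + v
F(J) = J/6 (F(J) = J*(⅙) = J/6)
T(N) = 3 + N
d(Y) = 23/6 - Y (d(Y) = (3 + (⅙)*5) - Y = (3 + ⅚) - Y = 23/6 - Y)
D = -165585 (D = -14 + 7*(-1179 - 1*22474) = -14 + 7*(-1179 - 22474) = -14 + 7*(-23653) = -14 - 165571 = -165585)
1/(d(240) + D) = 1/((23/6 - 1*240) - 165585) = 1/((23/6 - 240) - 165585) = 1/(-1417/6 - 165585) = 1/(-994927/6) = -6/994927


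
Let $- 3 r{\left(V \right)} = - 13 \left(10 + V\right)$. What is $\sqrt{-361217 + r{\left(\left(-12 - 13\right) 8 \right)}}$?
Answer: $\frac{i \sqrt{3258363}}{3} \approx 601.7 i$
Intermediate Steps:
$r{\left(V \right)} = \frac{130}{3} + \frac{13 V}{3}$ ($r{\left(V \right)} = - \frac{\left(-13\right) \left(10 + V\right)}{3} = - \frac{-130 - 13 V}{3} = \frac{130}{3} + \frac{13 V}{3}$)
$\sqrt{-361217 + r{\left(\left(-12 - 13\right) 8 \right)}} = \sqrt{-361217 + \left(\frac{130}{3} + \frac{13 \left(-12 - 13\right) 8}{3}\right)} = \sqrt{-361217 + \left(\frac{130}{3} + \frac{13 \left(\left(-25\right) 8\right)}{3}\right)} = \sqrt{-361217 + \left(\frac{130}{3} + \frac{13}{3} \left(-200\right)\right)} = \sqrt{-361217 + \left(\frac{130}{3} - \frac{2600}{3}\right)} = \sqrt{-361217 - \frac{2470}{3}} = \sqrt{- \frac{1086121}{3}} = \frac{i \sqrt{3258363}}{3}$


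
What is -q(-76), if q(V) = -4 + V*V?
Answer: -5772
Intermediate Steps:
q(V) = -4 + V²
-q(-76) = -(-4 + (-76)²) = -(-4 + 5776) = -1*5772 = -5772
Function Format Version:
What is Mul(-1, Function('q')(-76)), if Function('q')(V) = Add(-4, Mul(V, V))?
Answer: -5772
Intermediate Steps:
Function('q')(V) = Add(-4, Pow(V, 2))
Mul(-1, Function('q')(-76)) = Mul(-1, Add(-4, Pow(-76, 2))) = Mul(-1, Add(-4, 5776)) = Mul(-1, 5772) = -5772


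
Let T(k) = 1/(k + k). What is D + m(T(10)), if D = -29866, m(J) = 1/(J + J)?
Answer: -29856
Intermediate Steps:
T(k) = 1/(2*k)
m(J) = 1/(2*J)
D + m(T(10)) = -29866 + 1/(2*(((½)/10))) = -29866 + 1/(2*(((½)*(⅒)))) = -29866 + 1/(2*(1/20)) = -29866 + (½)*20 = -29866 + 10 = -29856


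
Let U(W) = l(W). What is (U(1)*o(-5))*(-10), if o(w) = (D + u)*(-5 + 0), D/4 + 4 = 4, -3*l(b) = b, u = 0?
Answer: 0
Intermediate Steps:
l(b) = -b/3
D = 0 (D = -16 + 4*4 = -16 + 16 = 0)
o(w) = 0 (o(w) = (0 + 0)*(-5 + 0) = 0*(-5) = 0)
U(W) = -W/3
(U(1)*o(-5))*(-10) = (-1/3*1*0)*(-10) = -1/3*0*(-10) = 0*(-10) = 0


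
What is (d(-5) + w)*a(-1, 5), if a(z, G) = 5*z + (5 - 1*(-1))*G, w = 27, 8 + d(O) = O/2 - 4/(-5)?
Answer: 865/2 ≈ 432.50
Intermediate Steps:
d(O) = -36/5 + O/2 (d(O) = -8 + (O/2 - 4/(-5)) = -8 + (O*(½) - 4*(-⅕)) = -8 + (O/2 + ⅘) = -8 + (⅘ + O/2) = -36/5 + O/2)
a(z, G) = 5*z + 6*G (a(z, G) = 5*z + (5 + 1)*G = 5*z + 6*G)
(d(-5) + w)*a(-1, 5) = ((-36/5 + (½)*(-5)) + 27)*(5*(-1) + 6*5) = ((-36/5 - 5/2) + 27)*(-5 + 30) = (-97/10 + 27)*25 = (173/10)*25 = 865/2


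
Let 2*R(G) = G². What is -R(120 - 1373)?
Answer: -1570009/2 ≈ -7.8500e+5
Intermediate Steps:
R(G) = G²/2
-R(120 - 1373) = -(120 - 1373)²/2 = -(-1253)²/2 = -1570009/2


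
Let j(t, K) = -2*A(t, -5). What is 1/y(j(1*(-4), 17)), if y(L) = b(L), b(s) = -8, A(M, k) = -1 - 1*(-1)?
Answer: -1/8 ≈ -0.12500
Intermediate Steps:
A(M, k) = 0 (A(M, k) = -1 + 1 = 0)
j(t, K) = 0 (j(t, K) = -2*0 = 0)
y(L) = -8
1/y(j(1*(-4), 17)) = 1/(-8) = -1/8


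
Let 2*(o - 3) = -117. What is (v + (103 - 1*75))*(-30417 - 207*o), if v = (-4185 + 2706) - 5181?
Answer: 125533812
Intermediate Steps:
o = -111/2 (o = 3 + (½)*(-117) = 3 - 117/2 = -111/2 ≈ -55.500)
v = -6660 (v = -1479 - 5181 = -6660)
(v + (103 - 1*75))*(-30417 - 207*o) = (-6660 + (103 - 1*75))*(-30417 - 207*(-111/2)) = (-6660 + (103 - 75))*(-30417 + 22977/2) = (-6660 + 28)*(-37857/2) = -6632*(-37857/2) = 125533812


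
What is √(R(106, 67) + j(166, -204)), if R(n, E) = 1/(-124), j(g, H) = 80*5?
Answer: 3*√170841/62 ≈ 20.000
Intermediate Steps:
j(g, H) = 400
R(n, E) = -1/124
√(R(106, 67) + j(166, -204)) = √(-1/124 + 400) = √(49599/124) = 3*√170841/62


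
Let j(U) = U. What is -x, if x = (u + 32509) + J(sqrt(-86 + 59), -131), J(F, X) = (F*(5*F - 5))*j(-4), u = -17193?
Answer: -15856 - 60*I*sqrt(3) ≈ -15856.0 - 103.92*I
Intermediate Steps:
J(F, X) = -4*F*(-5 + 5*F) (J(F, X) = (F*(5*F - 5))*(-4) = (F*(-5 + 5*F))*(-4) = -4*F*(-5 + 5*F))
x = 15316 + 60*I*sqrt(3)*(1 - 3*I*sqrt(3)) (x = (-17193 + 32509) + 20*sqrt(-86 + 59)*(1 - sqrt(-86 + 59)) = 15316 + 20*sqrt(-27)*(1 - sqrt(-27)) = 15316 + 20*(3*I*sqrt(3))*(1 - 3*I*sqrt(3)) = 15316 + 60*I*sqrt(3)*(1 - 3*I*sqrt(3)) ≈ 15856.0 + 103.92*I)
-x = -(15856 + 60*I*sqrt(3)) = -15856 - 60*I*sqrt(3)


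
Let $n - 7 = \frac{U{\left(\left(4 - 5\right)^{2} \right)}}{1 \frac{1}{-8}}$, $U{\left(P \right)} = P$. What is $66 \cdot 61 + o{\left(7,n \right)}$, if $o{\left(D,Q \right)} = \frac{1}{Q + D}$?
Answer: $\frac{24157}{6} \approx 4026.2$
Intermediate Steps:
$n = -1$ ($n = 7 + \frac{\left(4 - 5\right)^{2}}{1 \frac{1}{-8}} = 7 + \frac{\left(-1\right)^{2}}{1 \left(- \frac{1}{8}\right)} = 7 + 1 \frac{1}{- \frac{1}{8}} = 7 + 1 \left(-8\right) = 7 - 8 = -1$)
$o{\left(D,Q \right)} = \frac{1}{D + Q}$
$66 \cdot 61 + o{\left(7,n \right)} = 66 \cdot 61 + \frac{1}{7 - 1} = 4026 + \frac{1}{6} = \frac{24157}{6}$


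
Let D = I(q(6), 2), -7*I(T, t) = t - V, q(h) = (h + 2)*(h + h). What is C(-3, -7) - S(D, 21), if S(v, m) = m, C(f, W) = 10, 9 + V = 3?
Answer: -11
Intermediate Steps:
q(h) = 2*h*(2 + h) (q(h) = (2 + h)*(2*h) = 2*h*(2 + h))
V = -6 (V = -9 + 3 = -6)
I(T, t) = -6/7 - t/7 (I(T, t) = -(t - 1*(-6))/7 = -(t + 6)/7 = -(6 + t)/7 = -6/7 - t/7)
D = -8/7 (D = -6/7 - 1/7*2 = -6/7 - 2/7 = -8/7 ≈ -1.1429)
C(-3, -7) - S(D, 21) = 10 - 1*21 = 10 - 21 = -11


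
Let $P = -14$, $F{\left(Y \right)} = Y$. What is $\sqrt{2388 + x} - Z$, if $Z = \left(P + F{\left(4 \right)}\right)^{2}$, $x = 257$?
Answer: $-100 + 23 \sqrt{5} \approx -48.57$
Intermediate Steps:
$Z = 100$ ($Z = \left(-14 + 4\right)^{2} = \left(-10\right)^{2} = 100$)
$\sqrt{2388 + x} - Z = \sqrt{2388 + 257} - 100 = \sqrt{2645} - 100 = 23 \sqrt{5} - 100 = -100 + 23 \sqrt{5}$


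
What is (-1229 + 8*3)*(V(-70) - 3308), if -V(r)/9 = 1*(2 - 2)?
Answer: 3986140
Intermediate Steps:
V(r) = 0 (V(r) = -9*(2 - 2) = -9*0 = 0)
(-1229 + 8*3)*(V(-70) - 3308) = (-1229 + 8*3)*(0 - 3308) = (-1229 + 24)*(-3308) = -1205*(-3308) = 3986140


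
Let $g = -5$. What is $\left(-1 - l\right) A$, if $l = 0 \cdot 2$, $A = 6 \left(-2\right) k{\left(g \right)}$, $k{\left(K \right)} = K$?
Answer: $-60$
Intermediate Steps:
$A = 60$ ($A = 6 \left(-2\right) \left(-5\right) = \left(-12\right) \left(-5\right) = 60$)
$l = 0$
$\left(-1 - l\right) A = \left(-1 - 0\right) 60 = \left(-1 + 0\right) 60 = \left(-1\right) 60 = -60$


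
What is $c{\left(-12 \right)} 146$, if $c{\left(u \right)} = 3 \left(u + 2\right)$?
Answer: $-4380$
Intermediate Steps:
$c{\left(u \right)} = 6 + 3 u$ ($c{\left(u \right)} = 3 \left(2 + u\right) = 6 + 3 u$)
$c{\left(-12 \right)} 146 = \left(6 + 3 \left(-12\right)\right) 146 = \left(6 - 36\right) 146 = \left(-30\right) 146 = -4380$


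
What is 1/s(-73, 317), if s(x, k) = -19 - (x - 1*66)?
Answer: 1/120 ≈ 0.0083333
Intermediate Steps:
s(x, k) = 47 - x (s(x, k) = -19 - (x - 66) = -19 - (-66 + x) = -19 + (66 - x) = 47 - x)
1/s(-73, 317) = 1/(47 - 1*(-73)) = 1/(47 + 73) = 1/120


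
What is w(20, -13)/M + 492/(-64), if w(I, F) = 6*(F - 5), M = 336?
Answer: -897/112 ≈ -8.0089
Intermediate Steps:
w(I, F) = -30 + 6*F (w(I, F) = 6*(-5 + F) = -30 + 6*F)
w(20, -13)/M + 492/(-64) = (-30 + 6*(-13))/336 + 492/(-64) = (-30 - 78)*(1/336) + 492*(-1/64) = -108*1/336 - 123/16 = -9/28 - 123/16 = -897/112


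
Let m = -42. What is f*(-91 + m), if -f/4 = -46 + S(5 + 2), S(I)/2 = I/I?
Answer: -23408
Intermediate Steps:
S(I) = 2 (S(I) = 2*(I/I) = 2*1 = 2)
f = 176 (f = -4*(-46 + 2) = -4*(-44) = 176)
f*(-91 + m) = 176*(-91 - 42) = 176*(-133) = -23408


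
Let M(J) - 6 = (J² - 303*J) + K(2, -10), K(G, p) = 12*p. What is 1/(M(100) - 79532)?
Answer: -1/99946 ≈ -1.0005e-5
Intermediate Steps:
M(J) = -114 + J² - 303*J (M(J) = 6 + ((J² - 303*J) + 12*(-10)) = 6 + ((J² - 303*J) - 120) = 6 + (-120 + J² - 303*J) = -114 + J² - 303*J)
1/(M(100) - 79532) = 1/((-114 + 100² - 303*100) - 79532) = 1/((-114 + 10000 - 30300) - 79532) = 1/(-20414 - 79532) = 1/(-99946) = -1/99946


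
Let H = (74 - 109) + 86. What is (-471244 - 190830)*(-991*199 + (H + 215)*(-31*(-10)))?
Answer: 75972329426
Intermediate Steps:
H = 51 (H = -35 + 86 = 51)
(-471244 - 190830)*(-991*199 + (H + 215)*(-31*(-10))) = (-471244 - 190830)*(-991*199 + (51 + 215)*(-31*(-10))) = -662074*(-197209 + 266*310) = -662074*(-197209 + 82460) = -662074*(-114749) = 75972329426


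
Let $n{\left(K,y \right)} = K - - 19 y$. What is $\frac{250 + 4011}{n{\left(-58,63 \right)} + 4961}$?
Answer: $\frac{4261}{6100} \approx 0.69852$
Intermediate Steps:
$n{\left(K,y \right)} = K + 19 y$
$\frac{250 + 4011}{n{\left(-58,63 \right)} + 4961} = \frac{250 + 4011}{\left(-58 + 19 \cdot 63\right) + 4961} = \frac{4261}{\left(-58 + 1197\right) + 4961} = \frac{4261}{1139 + 4961} = \frac{4261}{6100}$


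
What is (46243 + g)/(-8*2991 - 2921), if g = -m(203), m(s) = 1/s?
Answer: -9387328/5450347 ≈ -1.7223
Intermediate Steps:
g = -1/203 ≈ -0.0049261
(46243 + g)/(-8*2991 - 2921) = (46243 - 1/203)/(-8*2991 - 2921) = 9387328/(203*(-23928 - 2921)) = (9387328/203)/(-26849) = (9387328/203)*(-1/26849) = -9387328/5450347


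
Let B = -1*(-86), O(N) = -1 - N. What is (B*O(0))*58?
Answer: -4988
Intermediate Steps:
B = 86
(B*O(0))*58 = (86*(-1 - 1*0))*58 = (86*(-1 + 0))*58 = (86*(-1))*58 = -86*58 = -4988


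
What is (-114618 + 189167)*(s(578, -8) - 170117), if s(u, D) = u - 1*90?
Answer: -12645672321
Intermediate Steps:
s(u, D) = -90 + u (s(u, D) = u - 90 = -90 + u)
(-114618 + 189167)*(s(578, -8) - 170117) = (-114618 + 189167)*((-90 + 578) - 170117) = 74549*(488 - 170117) = 74549*(-169629) = -12645672321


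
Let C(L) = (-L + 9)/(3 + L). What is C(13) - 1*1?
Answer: -5/4 ≈ -1.2500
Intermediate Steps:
C(L) = (9 - L)/(3 + L)
C(13) - 1*1 = (9 - 1*13)/(3 + 13) - 1*1 = (9 - 13)/16 - 1 = (1/16)*(-4) - 1 = -¼ - 1 = -5/4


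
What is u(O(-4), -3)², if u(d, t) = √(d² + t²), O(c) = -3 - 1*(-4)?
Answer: 10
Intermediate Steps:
O(c) = 1 (O(c) = -3 + 4 = 1)
u(O(-4), -3)² = (√(1² + (-3)²))² = (√(1 + 9))² = (√10)² = 10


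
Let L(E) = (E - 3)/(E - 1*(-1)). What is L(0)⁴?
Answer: 81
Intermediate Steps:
L(E) = (-3 + E)/(1 + E) (L(E) = (-3 + E)/(E + 1) = (-3 + E)/(1 + E))
L(0)⁴ = ((-3 + 0)/(1 + 0))⁴ = (-3/1)⁴ = (1*(-3))⁴ = (-3)⁴ = 81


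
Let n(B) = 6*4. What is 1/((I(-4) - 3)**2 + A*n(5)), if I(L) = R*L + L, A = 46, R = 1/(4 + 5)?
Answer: 81/93913 ≈ 0.00086250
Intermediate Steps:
R = 1/9 ≈ 0.11111
I(L) = 10*L/9 (I(L) = L/9 + L = 10*L/9)
n(B) = 24
1/((I(-4) - 3)**2 + A*n(5)) = 1/(((10/9)*(-4) - 3)**2 + 46*24) = 1/((-40/9 - 3)**2 + 1104) = 1/((-67/9)**2 + 1104) = 1/(4489/81 + 1104) = 1/(93913/81) = 81/93913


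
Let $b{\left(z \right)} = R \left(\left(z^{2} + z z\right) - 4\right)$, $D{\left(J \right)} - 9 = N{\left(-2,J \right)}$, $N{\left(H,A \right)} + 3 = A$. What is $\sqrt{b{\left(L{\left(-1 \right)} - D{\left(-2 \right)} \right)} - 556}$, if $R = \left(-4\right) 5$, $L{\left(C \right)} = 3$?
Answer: $2 i \sqrt{129} \approx 22.716 i$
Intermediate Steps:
$N{\left(H,A \right)} = -3 + A$
$D{\left(J \right)} = 6 + J$ ($D{\left(J \right)} = 9 + \left(-3 + J\right) = 6 + J$)
$R = -20$
$b{\left(z \right)} = 80 - 40 z^{2}$ ($b{\left(z \right)} = - 20 \left(\left(z^{2} + z z\right) - 4\right) = - 20 \left(\left(z^{2} + z^{2}\right) - 4\right) = - 20 \left(2 z^{2} - 4\right) = - 20 \left(-4 + 2 z^{2}\right) = 80 - 40 z^{2}$)
$\sqrt{b{\left(L{\left(-1 \right)} - D{\left(-2 \right)} \right)} - 556} = \sqrt{\left(80 - 40 \left(3 - \left(6 - 2\right)\right)^{2}\right) - 556} = \sqrt{\left(80 - 40 \left(3 - 4\right)^{2}\right) - 556} = \sqrt{\left(80 - 40 \left(-1\right)^{2}\right) - 556} = \sqrt{\left(80 - 40\right) - 556} = \sqrt{40 - 556} = \sqrt{-516} = 2 i \sqrt{129}$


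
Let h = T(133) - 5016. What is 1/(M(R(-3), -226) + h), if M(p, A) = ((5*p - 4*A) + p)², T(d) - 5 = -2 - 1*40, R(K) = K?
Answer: 1/779943 ≈ 1.2821e-6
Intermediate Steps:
T(d) = -37 (T(d) = 5 + (-2 - 1*40) = 5 + (-2 - 40) = 5 - 42 = -37)
M(p, A) = (-4*A + 6*p)² (M(p, A) = ((-4*A + 5*p) + p)² = (-4*A + 6*p)²)
h = -5053 (h = -37 - 5016 = -5053)
1/(M(R(-3), -226) + h) = 1/(4*(-3*(-3) + 2*(-226))² - 5053) = 1/(4*(9 - 452)² - 5053) = 1/(4*(-443)² - 5053) = 1/(4*196249 - 5053) = 1/(784996 - 5053) = 1/779943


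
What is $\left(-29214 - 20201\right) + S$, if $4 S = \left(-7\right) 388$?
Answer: $-50094$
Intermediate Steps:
$S = -679$ ($S = \frac{\left(-7\right) 388}{4} = \frac{1}{4} \left(-2716\right) = -679$)
$\left(-29214 - 20201\right) + S = \left(-29214 - 20201\right) - 679 = -49415 - 679 = -50094$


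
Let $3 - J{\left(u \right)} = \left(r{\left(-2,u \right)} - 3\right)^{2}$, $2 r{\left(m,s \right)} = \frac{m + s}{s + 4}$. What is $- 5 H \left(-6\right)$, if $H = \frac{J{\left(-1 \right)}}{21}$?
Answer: $- \frac{185}{14} \approx -13.214$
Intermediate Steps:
$r{\left(m,s \right)} = \frac{m + s}{2 \left(4 + s\right)}$ ($r{\left(m,s \right)} = \frac{\left(m + s\right) \frac{1}{s + 4}}{2} = \frac{\left(m + s\right) \frac{1}{4 + s}}{2} = \frac{\frac{1}{4 + s} \left(m + s\right)}{2} = \frac{m + s}{2 \left(4 + s\right)}$)
$J{\left(u \right)} = 3 - \left(-3 + \frac{-2 + u}{2 \left(4 + u\right)}\right)^{2}$ ($J{\left(u \right)} = 3 - \left(\frac{-2 + u}{2 \left(4 + u\right)} - 3\right)^{2} = 3 - \left(-3 + \frac{-2 + u}{2 \left(4 + u\right)}\right)^{2}$)
$H = - \frac{37}{84}$ ($H = \frac{3 - \frac{\left(26 + 5 \left(-1\right)\right)^{2}}{4 \left(4 - 1\right)^{2}}}{21} = \left(3 - \frac{\left(26 - 5\right)^{2}}{4 \cdot 9}\right) \frac{1}{21} = \left(3 - \frac{21^{2}}{36}\right) \frac{1}{21} = \left(3 - \frac{1}{36} \cdot 441\right) \frac{1}{21} = \left(3 - \frac{49}{4}\right) \frac{1}{21} = \left(- \frac{37}{4}\right) \frac{1}{21} = - \frac{37}{84} \approx -0.44048$)
$- 5 H \left(-6\right) = \left(-5\right) \left(- \frac{37}{84}\right) \left(-6\right) = \frac{185}{84} \left(-6\right) = - \frac{185}{14}$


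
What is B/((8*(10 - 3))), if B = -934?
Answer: -467/28 ≈ -16.679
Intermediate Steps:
B/((8*(10 - 3))) = -934*1/(8*(10 - 3)) = -934/(8*7) = -934/56 = -934*1/56 = -467/28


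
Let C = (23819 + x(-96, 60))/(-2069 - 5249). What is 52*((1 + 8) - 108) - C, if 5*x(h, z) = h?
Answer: -188246321/36590 ≈ -5144.8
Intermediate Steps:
x(h, z) = h/5
C = -118999/36590 (C = (23819 + (1/5)*(-96))/(-2069 - 5249) = (23819 - 96/5)/(-7318) = (118999/5)*(-1/7318) = -118999/36590 ≈ -3.2522)
52*((1 + 8) - 108) - C = 52*((1 + 8) - 108) - 1*(-118999/36590) = 52*(9 - 108) + 118999/36590 = 52*(-99) + 118999/36590 = -5148 + 118999/36590 = -188246321/36590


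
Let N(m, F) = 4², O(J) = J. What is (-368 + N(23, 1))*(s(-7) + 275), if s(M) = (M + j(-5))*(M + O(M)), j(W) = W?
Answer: -155936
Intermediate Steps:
N(m, F) = 16
s(M) = 2*M*(-5 + M) (s(M) = (M - 5)*(M + M) = (-5 + M)*(2*M) = 2*M*(-5 + M))
(-368 + N(23, 1))*(s(-7) + 275) = (-368 + 16)*(2*(-7)*(-5 - 7) + 275) = -352*(2*(-7)*(-12) + 275) = -352*(168 + 275) = -352*443 = -155936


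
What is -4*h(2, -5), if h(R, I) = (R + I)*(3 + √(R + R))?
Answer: 60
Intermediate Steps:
h(R, I) = (3 + √2*√R)*(I + R) (h(R, I) = (I + R)*(3 + √(2*R)) = (I + R)*(3 + √2*√R) = (3 + √2*√R)*(I + R))
-4*h(2, -5) = -4*(3*(-5) + 3*2 + √2*2^(3/2) - 5*√2*√2) = -4*(-15 + 6 + √2*(2*√2) - 10) = -4*(-15 + 6 + 4 - 10) = -4*(-15) = 60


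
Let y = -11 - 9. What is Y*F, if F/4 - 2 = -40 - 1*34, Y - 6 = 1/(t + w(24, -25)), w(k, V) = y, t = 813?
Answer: -1370592/793 ≈ -1728.4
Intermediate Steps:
y = -20
w(k, V) = -20
Y = 4759/793 (Y = 6 + 1/(813 - 20) = 6 + 1/793 = 4759/793 ≈ 6.0013)
F = -288 (F = 8 + 4*(-40 - 1*34) = 8 + 4*(-40 - 34) = 8 + 4*(-74) = 8 - 296 = -288)
Y*F = (4759/793)*(-288) = -1370592/793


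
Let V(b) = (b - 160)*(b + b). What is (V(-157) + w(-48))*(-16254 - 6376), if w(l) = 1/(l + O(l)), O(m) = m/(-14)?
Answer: -351396931435/156 ≈ -2.2525e+9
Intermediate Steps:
V(b) = 2*b*(-160 + b) (V(b) = (-160 + b)*(2*b) = 2*b*(-160 + b))
O(m) = -m/14 (O(m) = m*(-1/14) = -m/14)
w(l) = 14/(13*l) (w(l) = 1/(l - l/14) = 1/(13*l/14) = 14/(13*l))
(V(-157) + w(-48))*(-16254 - 6376) = (2*(-157)*(-160 - 157) + (14/13)/(-48))*(-16254 - 6376) = (2*(-157)*(-317) + (14/13)*(-1/48))*(-22630) = (99538 - 7/312)*(-22630) = (31055849/312)*(-22630) = -351396931435/156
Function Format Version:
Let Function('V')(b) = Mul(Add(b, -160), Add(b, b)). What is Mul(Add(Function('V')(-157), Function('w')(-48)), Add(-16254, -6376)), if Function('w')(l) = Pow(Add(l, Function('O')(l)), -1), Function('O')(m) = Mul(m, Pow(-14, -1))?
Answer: Rational(-351396931435, 156) ≈ -2.2525e+9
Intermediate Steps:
Function('V')(b) = Mul(2, b, Add(-160, b)) (Function('V')(b) = Mul(Add(-160, b), Mul(2, b)) = Mul(2, b, Add(-160, b)))
Function('O')(m) = Mul(Rational(-1, 14), m) (Function('O')(m) = Mul(m, Rational(-1, 14)) = Mul(Rational(-1, 14), m))
Function('w')(l) = Mul(Rational(14, 13), Pow(l, -1)) (Function('w')(l) = Pow(Add(l, Mul(Rational(-1, 14), l)), -1) = Pow(Mul(Rational(13, 14), l), -1) = Mul(Rational(14, 13), Pow(l, -1)))
Mul(Add(Function('V')(-157), Function('w')(-48)), Add(-16254, -6376)) = Mul(Add(Mul(2, -157, Add(-160, -157)), Mul(Rational(14, 13), Pow(-48, -1))), Add(-16254, -6376)) = Mul(Add(Mul(2, -157, -317), Mul(Rational(14, 13), Rational(-1, 48))), -22630) = Mul(Add(99538, Rational(-7, 312)), -22630) = Mul(Rational(31055849, 312), -22630) = Rational(-351396931435, 156)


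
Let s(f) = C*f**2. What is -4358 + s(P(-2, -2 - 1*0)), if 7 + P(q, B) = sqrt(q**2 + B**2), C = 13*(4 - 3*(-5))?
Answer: 9721 - 6916*sqrt(2) ≈ -59.701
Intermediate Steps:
C = 247 (C = 13*(4 + 15) = 13*19 = 247)
P(q, B) = -7 + sqrt(B**2 + q**2) (P(q, B) = -7 + sqrt(q**2 + B**2) = -7 + sqrt(B**2 + q**2))
s(f) = 247*f**2
-4358 + s(P(-2, -2 - 1*0)) = -4358 + 247*(-7 + sqrt((-2 - 1*0)**2 + (-2)**2))**2 = -4358 + 247*(-7 + sqrt((-2 + 0)**2 + 4))**2 = -4358 + 247*(-7 + sqrt((-2)**2 + 4))**2 = -4358 + 247*(-7 + sqrt(4 + 4))**2 = -4358 + 247*(-7 + sqrt(8))**2 = -4358 + 247*(-7 + 2*sqrt(2))**2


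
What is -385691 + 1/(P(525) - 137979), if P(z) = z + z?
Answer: -52812282940/136929 ≈ -3.8569e+5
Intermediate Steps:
P(z) = 2*z
-385691 + 1/(P(525) - 137979) = -385691 + 1/(2*525 - 137979) = -385691 + 1/(1050 - 137979) = -385691 + 1/(-136929) = -385691 - 1/136929 = -52812282940/136929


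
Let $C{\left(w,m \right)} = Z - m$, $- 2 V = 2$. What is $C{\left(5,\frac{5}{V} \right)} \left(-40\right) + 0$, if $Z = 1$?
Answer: $-240$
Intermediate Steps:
$V = -1$ ($V = \left(- \frac{1}{2}\right) 2 = -1$)
$C{\left(w,m \right)} = 1 - m$
$C{\left(5,\frac{5}{V} \right)} \left(-40\right) + 0 = \left(1 - \frac{5}{-1}\right) \left(-40\right) + 0 = \left(1 - 5 \left(-1\right)\right) \left(-40\right) + 0 = \left(1 - -5\right) \left(-40\right) + 0 = \left(1 + 5\right) \left(-40\right) + 0 = 6 \left(-40\right) + 0 = -240 + 0 = -240$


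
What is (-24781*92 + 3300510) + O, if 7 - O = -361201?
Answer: 1381866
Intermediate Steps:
O = 361208 (O = 7 - 1*(-361201) = 7 + 361201 = 361208)
(-24781*92 + 3300510) + O = (-24781*92 + 3300510) + 361208 = (-2279852 + 3300510) + 361208 = 1020658 + 361208 = 1381866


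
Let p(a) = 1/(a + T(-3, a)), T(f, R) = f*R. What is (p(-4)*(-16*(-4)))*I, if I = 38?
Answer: 304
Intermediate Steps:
T(f, R) = R*f
p(a) = -1/(2*a) (p(a) = 1/(a + a*(-3)) = 1/(a - 3*a) = 1/(-2*a) = -1/(2*a))
(p(-4)*(-16*(-4)))*I = ((-½/(-4))*(-16*(-4)))*38 = (-½*(-¼)*64)*38 = ((⅛)*64)*38 = 8*38 = 304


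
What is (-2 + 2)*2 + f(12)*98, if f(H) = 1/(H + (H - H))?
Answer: 49/6 ≈ 8.1667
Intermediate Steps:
f(H) = 1/H (f(H) = 1/(H + 0) = 1/H)
(-2 + 2)*2 + f(12)*98 = (-2 + 2)*2 + 98/12 = 0*2 + (1/12)*98 = 0 + 49/6 = 49/6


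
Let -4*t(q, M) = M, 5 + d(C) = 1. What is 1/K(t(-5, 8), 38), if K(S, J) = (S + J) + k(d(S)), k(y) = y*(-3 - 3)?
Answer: 1/60 ≈ 0.016667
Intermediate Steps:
d(C) = -4 (d(C) = -5 + 1 = -4)
t(q, M) = -M/4
k(y) = -6*y (k(y) = y*(-6) = -6*y)
K(S, J) = 24 + J + S (K(S, J) = (S + J) - 6*(-4) = (J + S) + 24 = 24 + J + S)
1/K(t(-5, 8), 38) = 1/(24 + 38 - 1/4*8) = 1/(24 + 38 - 2) = 1/60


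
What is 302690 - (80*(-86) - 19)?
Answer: 309589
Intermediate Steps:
302690 - (80*(-86) - 19) = 302690 - (-6880 - 19) = 302690 - 1*(-6899) = 302690 + 6899 = 309589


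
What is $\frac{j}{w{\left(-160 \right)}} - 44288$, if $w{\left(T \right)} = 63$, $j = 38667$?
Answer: $- \frac{917159}{21} \approx -43674.0$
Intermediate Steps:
$\frac{j}{w{\left(-160 \right)}} - 44288 = \frac{38667}{63} - 44288 = 38667 \cdot \frac{1}{63} - 44288 = \frac{12889}{21} - 44288 = - \frac{917159}{21}$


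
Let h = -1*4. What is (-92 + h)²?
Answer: 9216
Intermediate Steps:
h = -4
(-92 + h)² = (-92 - 4)² = (-96)² = 9216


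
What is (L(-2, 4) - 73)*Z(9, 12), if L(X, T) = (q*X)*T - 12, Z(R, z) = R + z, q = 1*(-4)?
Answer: -1113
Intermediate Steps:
q = -4
L(X, T) = -12 - 4*T*X (L(X, T) = (-4*X)*T - 12 = -4*T*X - 12 = -12 - 4*T*X)
(L(-2, 4) - 73)*Z(9, 12) = ((-12 - 4*4*(-2)) - 73)*(9 + 12) = ((-12 + 32) - 73)*21 = (20 - 73)*21 = -53*21 = -1113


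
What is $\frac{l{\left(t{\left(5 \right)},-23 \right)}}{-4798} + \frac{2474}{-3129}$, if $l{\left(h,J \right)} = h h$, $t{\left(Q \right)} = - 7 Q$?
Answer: $- \frac{15703277}{15012942} \approx -1.046$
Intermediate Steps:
$l{\left(h,J \right)} = h^{2}$
$\frac{l{\left(t{\left(5 \right)},-23 \right)}}{-4798} + \frac{2474}{-3129} = \frac{\left(\left(-7\right) 5\right)^{2}}{-4798} + \frac{2474}{-3129} = \left(-35\right)^{2} \left(- \frac{1}{4798}\right) + 2474 \left(- \frac{1}{3129}\right) = 1225 \left(- \frac{1}{4798}\right) - \frac{2474}{3129} = - \frac{1225}{4798} - \frac{2474}{3129} = - \frac{15703277}{15012942}$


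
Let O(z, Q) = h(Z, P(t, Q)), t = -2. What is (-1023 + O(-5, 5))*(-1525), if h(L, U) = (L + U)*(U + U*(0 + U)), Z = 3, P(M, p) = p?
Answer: 1194075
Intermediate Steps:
h(L, U) = (L + U)*(U + U**2) (h(L, U) = (L + U)*(U + U*U) = (L + U)*(U + U**2))
O(z, Q) = Q*(3 + Q**2 + 4*Q) (O(z, Q) = Q*(3 + Q + Q**2 + 3*Q) = Q*(3 + Q**2 + 4*Q))
(-1023 + O(-5, 5))*(-1525) = (-1023 + 5*(3 + 5**2 + 4*5))*(-1525) = (-1023 + 5*(3 + 25 + 20))*(-1525) = (-1023 + 5*48)*(-1525) = (-1023 + 240)*(-1525) = -783*(-1525) = 1194075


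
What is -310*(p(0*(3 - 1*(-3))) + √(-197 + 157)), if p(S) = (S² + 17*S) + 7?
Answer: -2170 - 620*I*√10 ≈ -2170.0 - 1960.6*I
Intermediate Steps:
p(S) = 7 + S² + 17*S
-310*(p(0*(3 - 1*(-3))) + √(-197 + 157)) = -310*((7 + (0*(3 - 1*(-3)))² + 17*(0*(3 - 1*(-3)))) + √(-197 + 157)) = -310*((7 + (0*(3 + 3))² + 17*(0*(3 + 3))) + √(-40)) = -310*((7 + (0*6)² + 17*(0*6)) + 2*I*√10) = -310*((7 + 0² + 17*0) + 2*I*√10) = -310*((7 + 0 + 0) + 2*I*√10) = -310*(7 + 2*I*√10) = -2170 - 620*I*√10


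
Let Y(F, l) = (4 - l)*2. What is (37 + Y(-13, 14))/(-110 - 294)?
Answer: -17/404 ≈ -0.042079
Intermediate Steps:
Y(F, l) = 8 - 2*l
(37 + Y(-13, 14))/(-110 - 294) = (37 + (8 - 2*14))/(-110 - 294) = (37 + (8 - 28))/(-404) = (37 - 20)*(-1/404) = 17*(-1/404) = -17/404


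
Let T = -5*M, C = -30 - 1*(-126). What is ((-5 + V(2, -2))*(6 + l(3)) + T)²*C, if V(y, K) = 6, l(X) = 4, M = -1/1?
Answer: 21600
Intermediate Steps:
M = -1 (M = -1*1 = -1)
C = 96 (C = -30 + 126 = 96)
T = 5 (T = -5*(-1) = 5)
((-5 + V(2, -2))*(6 + l(3)) + T)²*C = ((-5 + 6)*(6 + 4) + 5)²*96 = (1*10 + 5)²*96 = (10 + 5)²*96 = 15²*96 = 225*96 = 21600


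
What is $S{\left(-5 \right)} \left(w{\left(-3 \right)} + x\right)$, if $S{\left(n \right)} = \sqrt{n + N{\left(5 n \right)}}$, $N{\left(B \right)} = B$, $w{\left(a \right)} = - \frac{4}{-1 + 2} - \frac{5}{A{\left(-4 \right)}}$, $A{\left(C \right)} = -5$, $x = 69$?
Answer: $66 i \sqrt{30} \approx 361.5 i$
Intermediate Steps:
$w{\left(a \right)} = -3$ ($w{\left(a \right)} = - \frac{4}{-1 + 2} - \frac{5}{-5} = - \frac{4}{1} - -1 = \left(-4\right) 1 + 1 = -4 + 1 = -3$)
$S{\left(n \right)} = \sqrt{6} \sqrt{n}$ ($S{\left(n \right)} = \sqrt{n + 5 n} = \sqrt{6 n} = \sqrt{6} \sqrt{n}$)
$S{\left(-5 \right)} \left(w{\left(-3 \right)} + x\right) = \sqrt{6} \sqrt{-5} \left(-3 + 69\right) = \sqrt{6} i \sqrt{5} \cdot 66 = i \sqrt{30} \cdot 66 = 66 i \sqrt{30}$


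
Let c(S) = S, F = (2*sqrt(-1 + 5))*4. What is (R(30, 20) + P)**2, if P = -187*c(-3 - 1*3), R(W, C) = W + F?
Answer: 1364224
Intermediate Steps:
F = 16 (F = (2*sqrt(4))*4 = (2*2)*4 = 4*4 = 16)
R(W, C) = 16 + W (R(W, C) = W + 16 = 16 + W)
P = 1122 (P = -187*(-3 - 1*3) = -187*(-3 - 3) = -187*(-6) = 1122)
(R(30, 20) + P)**2 = ((16 + 30) + 1122)**2 = (46 + 1122)**2 = 1168**2 = 1364224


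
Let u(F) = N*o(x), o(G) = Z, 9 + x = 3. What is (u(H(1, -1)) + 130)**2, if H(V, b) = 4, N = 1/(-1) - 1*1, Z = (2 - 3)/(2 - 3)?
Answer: 16384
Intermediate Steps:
x = -6 (x = -9 + 3 = -6)
Z = 1 (Z = -1/(-1) = -1*(-1) = 1)
o(G) = 1
N = -2 (N = -1 - 1 = -2)
u(F) = -2 (u(F) = -2*1 = -2)
(u(H(1, -1)) + 130)**2 = (-2 + 130)**2 = 128**2 = 16384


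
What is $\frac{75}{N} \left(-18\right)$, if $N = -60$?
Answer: $\frac{45}{2} \approx 22.5$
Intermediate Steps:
$\frac{75}{N} \left(-18\right) = \frac{75}{-60} \left(-18\right) = 75 \left(- \frac{1}{60}\right) \left(-18\right) = \left(- \frac{5}{4}\right) \left(-18\right) = \frac{45}{2}$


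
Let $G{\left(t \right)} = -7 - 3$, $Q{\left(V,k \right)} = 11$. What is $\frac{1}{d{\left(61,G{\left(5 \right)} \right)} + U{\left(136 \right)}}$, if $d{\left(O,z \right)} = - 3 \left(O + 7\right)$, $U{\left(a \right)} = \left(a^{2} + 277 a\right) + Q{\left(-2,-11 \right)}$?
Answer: $\frac{1}{55975} \approx 1.7865 \cdot 10^{-5}$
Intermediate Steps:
$G{\left(t \right)} = -10$ ($G{\left(t \right)} = -7 - 3 = -10$)
$U{\left(a \right)} = 11 + a^{2} + 277 a$ ($U{\left(a \right)} = \left(a^{2} + 277 a\right) + 11 = 11 + a^{2} + 277 a$)
$d{\left(O,z \right)} = -21 - 3 O$ ($d{\left(O,z \right)} = - 3 \left(7 + O\right) = -21 - 3 O$)
$\frac{1}{d{\left(61,G{\left(5 \right)} \right)} + U{\left(136 \right)}} = \frac{1}{\left(-21 - 183\right) + \left(11 + 136^{2} + 277 \cdot 136\right)} = \frac{1}{\left(-21 - 183\right) + \left(11 + 18496 + 37672\right)} = \frac{1}{-204 + 56179} = \frac{1}{55975}$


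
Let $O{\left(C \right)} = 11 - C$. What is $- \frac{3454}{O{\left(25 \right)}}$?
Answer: $\frac{1727}{7} \approx 246.71$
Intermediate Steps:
$- \frac{3454}{O{\left(25 \right)}} = - \frac{3454}{11 - 25} = - \frac{3454}{-14} = \left(-3454\right) \left(- \frac{1}{14}\right) = \frac{1727}{7}$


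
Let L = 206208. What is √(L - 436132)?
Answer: 2*I*√57481 ≈ 479.5*I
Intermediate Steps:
√(L - 436132) = √(206208 - 436132) = √(-229924) = 2*I*√57481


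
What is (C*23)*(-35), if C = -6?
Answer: 4830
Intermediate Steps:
(C*23)*(-35) = -6*23*(-35) = -138*(-35) = 4830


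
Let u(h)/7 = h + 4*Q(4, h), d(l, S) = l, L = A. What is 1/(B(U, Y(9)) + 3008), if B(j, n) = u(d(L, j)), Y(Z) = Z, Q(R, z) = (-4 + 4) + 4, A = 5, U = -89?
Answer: 1/3155 ≈ 0.00031696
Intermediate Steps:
Q(R, z) = 4 (Q(R, z) = 0 + 4 = 4)
L = 5
u(h) = 112 + 7*h (u(h) = 7*(h + 4*4) = 7*(h + 16) = 7*(16 + h) = 112 + 7*h)
B(j, n) = 147 (B(j, n) = 112 + 7*5 = 112 + 35 = 147)
1/(B(U, Y(9)) + 3008) = 1/(147 + 3008) = 1/3155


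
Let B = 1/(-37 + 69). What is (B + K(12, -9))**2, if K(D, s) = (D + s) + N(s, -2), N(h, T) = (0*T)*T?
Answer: 9409/1024 ≈ 9.1885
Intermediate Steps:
N(h, T) = 0 (N(h, T) = 0*T = 0)
K(D, s) = D + s (K(D, s) = (D + s) + 0 = D + s)
B = 1/32 ≈ 0.031250
(B + K(12, -9))**2 = (1/32 + (12 - 9))**2 = (1/32 + 3)**2 = (97/32)**2 = 9409/1024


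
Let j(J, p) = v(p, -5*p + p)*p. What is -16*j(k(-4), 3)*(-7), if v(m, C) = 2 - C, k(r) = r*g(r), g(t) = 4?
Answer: 4704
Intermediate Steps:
k(r) = 4*r (k(r) = r*4 = 4*r)
j(J, p) = p*(2 + 4*p) (j(J, p) = (2 - (-5*p + p))*p = (2 - (-4)*p)*p = (2 + 4*p)*p = p*(2 + 4*p))
-16*j(k(-4), 3)*(-7) = -32*3*(1 + 2*3)*(-7) = -32*3*(1 + 6)*(-7) = -32*3*7*(-7) = -16*42*(-7) = -672*(-7) = 4704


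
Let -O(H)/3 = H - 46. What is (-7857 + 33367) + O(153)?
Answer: 25189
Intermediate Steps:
O(H) = 138 - 3*H (O(H) = -3*(H - 46) = -3*(-46 + H) = 138 - 3*H)
(-7857 + 33367) + O(153) = (-7857 + 33367) + (138 - 3*153) = 25510 + (138 - 459) = 25510 - 321 = 25189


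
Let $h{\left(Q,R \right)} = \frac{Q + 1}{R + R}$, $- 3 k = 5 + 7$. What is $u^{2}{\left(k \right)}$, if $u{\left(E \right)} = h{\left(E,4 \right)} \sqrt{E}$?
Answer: $- \frac{9}{16} \approx -0.5625$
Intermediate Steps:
$k = -4$ ($k = - \frac{5 + 7}{3} = \left(- \frac{1}{3}\right) 12 = -4$)
$h{\left(Q,R \right)} = \frac{1 + Q}{2 R}$
$u{\left(E \right)} = \sqrt{E} \left(\frac{1}{8} + \frac{E}{8}\right)$ ($u{\left(E \right)} = \frac{1 + E}{2 \cdot 4} \sqrt{E} = \frac{1}{2} \cdot \frac{1}{4} \left(1 + E\right) \sqrt{E} = \left(\frac{1}{8} + \frac{E}{8}\right) \sqrt{E} = \sqrt{E} \left(\frac{1}{8} + \frac{E}{8}\right)$)
$u^{2}{\left(k \right)} = \left(\frac{\sqrt{-4} \left(1 - 4\right)}{8}\right)^{2} = \left(\frac{1}{8} \cdot 2 i \left(-3\right)\right)^{2} = \left(- \frac{3 i}{4}\right)^{2} = - \frac{9}{16}$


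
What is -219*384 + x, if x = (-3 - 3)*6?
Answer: -84132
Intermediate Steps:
x = -36 (x = -6*6 = -36)
-219*384 + x = -219*384 - 36 = -84096 - 36 = -84132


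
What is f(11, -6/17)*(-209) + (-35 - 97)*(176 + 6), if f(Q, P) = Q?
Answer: -26323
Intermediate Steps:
f(11, -6/17)*(-209) + (-35 - 97)*(176 + 6) = 11*(-209) + (-35 - 97)*(176 + 6) = -2299 - 132*182 = -2299 - 24024 = -26323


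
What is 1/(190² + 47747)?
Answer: 1/83847 ≈ 1.1926e-5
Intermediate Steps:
1/(190² + 47747) = 1/(36100 + 47747) = 1/83847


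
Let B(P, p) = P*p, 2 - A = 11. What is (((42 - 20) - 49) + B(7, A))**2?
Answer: 8100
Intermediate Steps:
A = -9 (A = 2 - 1*11 = 2 - 11 = -9)
(((42 - 20) - 49) + B(7, A))**2 = (((42 - 20) - 49) + 7*(-9))**2 = ((22 - 49) - 63)**2 = (-27 - 63)**2 = (-90)**2 = 8100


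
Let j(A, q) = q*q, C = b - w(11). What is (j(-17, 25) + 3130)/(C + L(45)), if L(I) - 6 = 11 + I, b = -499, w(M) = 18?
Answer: -751/91 ≈ -8.2527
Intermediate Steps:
C = -517 (C = -499 - 1*18 = -499 - 18 = -517)
j(A, q) = q²
L(I) = 17 + I (L(I) = 6 + (11 + I) = 17 + I)
(j(-17, 25) + 3130)/(C + L(45)) = (25² + 3130)/(-517 + (17 + 45)) = (625 + 3130)/(-517 + 62) = 3755/(-455) = 3755*(-1/455) = -751/91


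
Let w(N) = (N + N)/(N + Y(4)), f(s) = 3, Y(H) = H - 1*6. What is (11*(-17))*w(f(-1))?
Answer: -1122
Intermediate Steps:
Y(H) = -6 + H (Y(H) = H - 6 = -6 + H)
w(N) = 2*N/(-2 + N) (w(N) = (N + N)/(N + (-6 + 4)) = (2*N)/(N - 2) = (2*N)/(-2 + N) = 2*N/(-2 + N))
(11*(-17))*w(f(-1)) = (11*(-17))*(2*3/(-2 + 3)) = -374*3/1 = -374*3 = -187*6 = -1122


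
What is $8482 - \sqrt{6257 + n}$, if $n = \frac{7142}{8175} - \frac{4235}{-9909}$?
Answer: $8482 - \frac{\sqrt{20279936980327434}}{1800135} \approx 8402.9$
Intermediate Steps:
$n = \frac{35130401}{27002025}$ ($n = 7142 \cdot \frac{1}{8175} - - \frac{4235}{9909} = \frac{7142}{8175} + \frac{4235}{9909} = \frac{35130401}{27002025} \approx 1.301$)
$8482 - \sqrt{6257 + n} = 8482 - \sqrt{6257 + \frac{35130401}{27002025}} = 8482 - \sqrt{\frac{168986800826}{27002025}} = 8482 - \frac{\sqrt{20279936980327434}}{1800135}$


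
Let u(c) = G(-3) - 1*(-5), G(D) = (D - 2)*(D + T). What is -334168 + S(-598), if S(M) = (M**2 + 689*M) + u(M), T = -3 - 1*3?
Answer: -388536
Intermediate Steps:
T = -6 (T = -3 - 3 = -6)
G(D) = (-6 + D)*(-2 + D) (G(D) = (D - 2)*(D - 6) = (-2 + D)*(-6 + D) = (-6 + D)*(-2 + D))
u(c) = 50 (u(c) = (12 + (-3)**2 - 8*(-3)) - 1*(-5) = (12 + 9 + 24) + 5 = 45 + 5 = 50)
S(M) = 50 + M**2 + 689*M (S(M) = (M**2 + 689*M) + 50 = 50 + M**2 + 689*M)
-334168 + S(-598) = -334168 + (50 + (-598)**2 + 689*(-598)) = -334168 + (50 + 357604 - 412022) = -334168 - 54368 = -388536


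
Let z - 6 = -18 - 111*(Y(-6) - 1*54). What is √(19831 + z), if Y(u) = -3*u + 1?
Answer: 2*√5926 ≈ 153.96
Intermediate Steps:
Y(u) = 1 - 3*u
z = 3873 (z = 6 + (-18 - 111*((1 - 3*(-6)) - 1*54)) = 6 + (-18 - 111*((1 + 18) - 54)) = 6 + (-18 - 111*(19 - 54)) = 6 + (-18 - 111*(-35)) = 6 + (-18 + 3885) = 6 + 3867 = 3873)
√(19831 + z) = √(19831 + 3873) = √23704 = 2*√5926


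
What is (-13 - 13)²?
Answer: 676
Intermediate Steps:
(-13 - 13)² = (-26)² = 676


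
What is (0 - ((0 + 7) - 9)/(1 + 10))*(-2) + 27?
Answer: 293/11 ≈ 26.636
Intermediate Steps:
(0 - ((0 + 7) - 9)/(1 + 10))*(-2) + 27 = (0 - (7 - 9)/11)*(-2) + 27 = (0 - (-2)/11)*(-2) + 27 = (0 - 1*(-2/11))*(-2) + 27 = (0 + 2/11)*(-2) + 27 = (2/11)*(-2) + 27 = -4/11 + 27 = 293/11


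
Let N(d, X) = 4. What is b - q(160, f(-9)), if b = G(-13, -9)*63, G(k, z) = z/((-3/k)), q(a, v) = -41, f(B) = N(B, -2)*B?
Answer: -2416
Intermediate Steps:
f(B) = 4*B
G(k, z) = -k*z/3 (G(k, z) = z*(-k/3) = -k*z/3)
b = -2457 (b = -⅓*(-13)*(-9)*63 = -39*63 = -2457)
b - q(160, f(-9)) = -2457 - 1*(-41) = -2457 + 41 = -2416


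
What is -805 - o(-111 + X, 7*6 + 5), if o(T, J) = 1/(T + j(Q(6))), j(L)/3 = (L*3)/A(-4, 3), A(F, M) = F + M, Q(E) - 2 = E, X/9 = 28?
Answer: -55546/69 ≈ -805.01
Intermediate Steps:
X = 252 (X = 9*28 = 252)
Q(E) = 2 + E
j(L) = -9*L (j(L) = 3*((L*3)/(-4 + 3)) = 3*((3*L)/(-1)) = 3*((3*L)*(-1)) = 3*(-3*L) = -9*L)
o(T, J) = 1/(-72 + T) (o(T, J) = 1/(T - 9*(2 + 6)) = 1/(T - 9*8) = 1/(T - 72) = 1/(-72 + T))
-805 - o(-111 + X, 7*6 + 5) = -805 - 1/(-72 + (-111 + 252)) = -805 - 1/(-72 + 141) = -805 - 1/69 = -55546/69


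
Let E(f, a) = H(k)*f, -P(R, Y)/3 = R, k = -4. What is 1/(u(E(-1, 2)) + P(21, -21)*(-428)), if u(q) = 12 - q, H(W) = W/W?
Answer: 1/26977 ≈ 3.7069e-5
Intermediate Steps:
P(R, Y) = -3*R
H(W) = 1
E(f, a) = f (E(f, a) = 1*f = f)
1/(u(E(-1, 2)) + P(21, -21)*(-428)) = 1/((12 - 1*(-1)) - 3*21*(-428)) = 1/((12 + 1) - 63*(-428)) = 1/(13 + 26964) = 1/26977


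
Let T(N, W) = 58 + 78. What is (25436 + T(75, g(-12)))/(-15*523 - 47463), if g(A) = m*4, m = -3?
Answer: -2131/4609 ≈ -0.46236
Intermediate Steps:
g(A) = -12 (g(A) = -3*4 = -12)
T(N, W) = 136
(25436 + T(75, g(-12)))/(-15*523 - 47463) = (25436 + 136)/(-15*523 - 47463) = 25572/(-1*7845 - 47463) = 25572/(-7845 - 47463) = 25572/(-55308) = 25572*(-1/55308) = -2131/4609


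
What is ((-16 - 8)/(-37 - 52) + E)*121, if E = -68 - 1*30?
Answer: -1052458/89 ≈ -11825.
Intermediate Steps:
E = -98 (E = -68 - 30 = -98)
((-16 - 8)/(-37 - 52) + E)*121 = ((-16 - 8)/(-37 - 52) - 98)*121 = (-24/(-89) - 98)*121 = (-24*(-1/89) - 98)*121 = (24/89 - 98)*121 = -8698/89*121 = -1052458/89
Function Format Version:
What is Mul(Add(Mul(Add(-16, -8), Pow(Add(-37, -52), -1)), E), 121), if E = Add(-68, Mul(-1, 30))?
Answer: Rational(-1052458, 89) ≈ -11825.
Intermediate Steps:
E = -98 (E = Add(-68, -30) = -98)
Mul(Add(Mul(Add(-16, -8), Pow(Add(-37, -52), -1)), E), 121) = Mul(Add(Mul(Add(-16, -8), Pow(Add(-37, -52), -1)), -98), 121) = Mul(Add(Mul(-24, Pow(-89, -1)), -98), 121) = Mul(Add(Mul(-24, Rational(-1, 89)), -98), 121) = Mul(Add(Rational(24, 89), -98), 121) = Mul(Rational(-8698, 89), 121) = Rational(-1052458, 89)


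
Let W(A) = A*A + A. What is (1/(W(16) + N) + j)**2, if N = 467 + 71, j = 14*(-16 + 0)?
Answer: 32920110721/656100 ≈ 50175.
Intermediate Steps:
W(A) = A + A**2 (W(A) = A**2 + A = A + A**2)
j = -224 (j = 14*(-16) = -224)
N = 538
(1/(W(16) + N) + j)**2 = (1/(16*(1 + 16) + 538) - 224)**2 = (1/(16*17 + 538) - 224)**2 = (1/(272 + 538) - 224)**2 = (1/810 - 224)**2 = (-181439/810)**2 = 32920110721/656100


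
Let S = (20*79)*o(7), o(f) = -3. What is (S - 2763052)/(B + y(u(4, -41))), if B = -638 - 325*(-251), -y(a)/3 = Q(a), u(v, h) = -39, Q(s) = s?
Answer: -1383896/40527 ≈ -34.148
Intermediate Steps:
y(a) = -3*a
S = -4740 (S = (20*79)*(-3) = 1580*(-3) = -4740)
B = 80937 (B = -638 + 81575 = 80937)
(S - 2763052)/(B + y(u(4, -41))) = (-4740 - 2763052)/(80937 - 3*(-39)) = -2767792/(80937 + 117) = -2767792/81054 = -2767792*1/81054 = -1383896/40527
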